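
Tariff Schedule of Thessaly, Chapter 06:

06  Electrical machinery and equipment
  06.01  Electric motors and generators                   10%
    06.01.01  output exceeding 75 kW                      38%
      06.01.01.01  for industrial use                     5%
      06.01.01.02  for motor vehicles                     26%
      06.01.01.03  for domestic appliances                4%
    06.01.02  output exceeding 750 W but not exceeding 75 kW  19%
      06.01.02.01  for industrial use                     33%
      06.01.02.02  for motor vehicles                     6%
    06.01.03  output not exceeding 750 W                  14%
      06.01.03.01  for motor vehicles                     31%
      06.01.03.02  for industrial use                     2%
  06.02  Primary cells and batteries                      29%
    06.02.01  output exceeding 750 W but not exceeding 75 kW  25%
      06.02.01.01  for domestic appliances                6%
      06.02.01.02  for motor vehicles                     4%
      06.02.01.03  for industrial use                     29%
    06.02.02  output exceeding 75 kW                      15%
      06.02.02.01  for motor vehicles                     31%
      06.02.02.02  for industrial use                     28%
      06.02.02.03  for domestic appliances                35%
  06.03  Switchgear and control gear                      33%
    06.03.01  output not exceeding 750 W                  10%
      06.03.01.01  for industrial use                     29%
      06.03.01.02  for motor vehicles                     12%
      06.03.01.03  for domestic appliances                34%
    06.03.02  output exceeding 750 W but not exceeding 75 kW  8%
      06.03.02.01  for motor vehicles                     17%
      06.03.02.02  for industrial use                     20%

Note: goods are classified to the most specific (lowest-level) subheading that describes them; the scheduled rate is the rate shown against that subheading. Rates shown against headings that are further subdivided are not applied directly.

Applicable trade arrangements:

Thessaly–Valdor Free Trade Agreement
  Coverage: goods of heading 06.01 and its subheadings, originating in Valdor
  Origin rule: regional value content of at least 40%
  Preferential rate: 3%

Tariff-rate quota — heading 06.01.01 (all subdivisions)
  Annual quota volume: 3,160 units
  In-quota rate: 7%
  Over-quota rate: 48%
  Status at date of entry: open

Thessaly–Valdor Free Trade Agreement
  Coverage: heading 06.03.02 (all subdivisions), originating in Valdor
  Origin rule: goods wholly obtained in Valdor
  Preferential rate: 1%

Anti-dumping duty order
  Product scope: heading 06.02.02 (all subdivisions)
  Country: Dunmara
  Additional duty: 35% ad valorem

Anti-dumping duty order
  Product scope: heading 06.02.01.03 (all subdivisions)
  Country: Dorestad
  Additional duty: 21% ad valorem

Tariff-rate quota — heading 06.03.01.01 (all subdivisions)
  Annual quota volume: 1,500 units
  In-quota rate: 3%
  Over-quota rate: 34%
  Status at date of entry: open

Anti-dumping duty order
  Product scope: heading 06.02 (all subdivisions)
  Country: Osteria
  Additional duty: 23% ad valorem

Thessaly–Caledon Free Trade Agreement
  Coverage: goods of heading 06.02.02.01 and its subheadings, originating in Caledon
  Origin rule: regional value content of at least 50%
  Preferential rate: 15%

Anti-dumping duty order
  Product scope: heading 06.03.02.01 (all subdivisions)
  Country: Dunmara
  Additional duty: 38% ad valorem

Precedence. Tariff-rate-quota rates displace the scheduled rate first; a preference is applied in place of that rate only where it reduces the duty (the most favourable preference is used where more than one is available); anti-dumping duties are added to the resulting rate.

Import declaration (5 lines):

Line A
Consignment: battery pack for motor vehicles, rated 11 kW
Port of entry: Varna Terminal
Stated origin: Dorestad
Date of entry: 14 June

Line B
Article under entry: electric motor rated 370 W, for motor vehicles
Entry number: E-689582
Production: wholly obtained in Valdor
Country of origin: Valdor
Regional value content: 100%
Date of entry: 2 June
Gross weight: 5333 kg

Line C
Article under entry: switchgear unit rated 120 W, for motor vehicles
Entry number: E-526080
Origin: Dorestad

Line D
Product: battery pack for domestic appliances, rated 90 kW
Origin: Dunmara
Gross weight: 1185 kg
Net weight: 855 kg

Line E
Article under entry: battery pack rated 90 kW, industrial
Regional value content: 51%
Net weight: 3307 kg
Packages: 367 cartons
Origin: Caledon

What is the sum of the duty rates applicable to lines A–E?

117%

Line A: battery pack → 06.02; rated 11 kW → 06.02.01; for motor vehicles → 06.02.01.02. Scheduled 4%. No special measure applies. → 4%.
Line B: electric motor → 06.01; rated 370 W → 06.01.03; for motor vehicles → 06.01.03.01. Scheduled 31%. Valdor agreement on 06.01: RVC ≥ 40% → 3% available; Valdor agreement on 06.03.02: 06.01.03.01 not covered; preferential 3%. → 3%.
Line C: switchgear unit → 06.03; rated 120 W → 06.03.01; for motor vehicles → 06.03.01.02. Scheduled 12%. No special measure applies. → 12%.
Line D: battery pack → 06.02; rated 90 kW → 06.02.02; for domestic appliances → 06.02.02.03. Scheduled 35%. anti-dumping (Dunmara, 06.02.02): +35%; total 35% + 35% = 70%. → 70%.
Line E: battery pack → 06.02; rated 90 kW → 06.02.02; industrial → 06.02.02.02. Scheduled 28%. Caledon agreement on 06.02.02.01: 06.02.02.02 not covered. → 28%.
Sum: 4% + 3% + 12% + 70% + 28% = 117%.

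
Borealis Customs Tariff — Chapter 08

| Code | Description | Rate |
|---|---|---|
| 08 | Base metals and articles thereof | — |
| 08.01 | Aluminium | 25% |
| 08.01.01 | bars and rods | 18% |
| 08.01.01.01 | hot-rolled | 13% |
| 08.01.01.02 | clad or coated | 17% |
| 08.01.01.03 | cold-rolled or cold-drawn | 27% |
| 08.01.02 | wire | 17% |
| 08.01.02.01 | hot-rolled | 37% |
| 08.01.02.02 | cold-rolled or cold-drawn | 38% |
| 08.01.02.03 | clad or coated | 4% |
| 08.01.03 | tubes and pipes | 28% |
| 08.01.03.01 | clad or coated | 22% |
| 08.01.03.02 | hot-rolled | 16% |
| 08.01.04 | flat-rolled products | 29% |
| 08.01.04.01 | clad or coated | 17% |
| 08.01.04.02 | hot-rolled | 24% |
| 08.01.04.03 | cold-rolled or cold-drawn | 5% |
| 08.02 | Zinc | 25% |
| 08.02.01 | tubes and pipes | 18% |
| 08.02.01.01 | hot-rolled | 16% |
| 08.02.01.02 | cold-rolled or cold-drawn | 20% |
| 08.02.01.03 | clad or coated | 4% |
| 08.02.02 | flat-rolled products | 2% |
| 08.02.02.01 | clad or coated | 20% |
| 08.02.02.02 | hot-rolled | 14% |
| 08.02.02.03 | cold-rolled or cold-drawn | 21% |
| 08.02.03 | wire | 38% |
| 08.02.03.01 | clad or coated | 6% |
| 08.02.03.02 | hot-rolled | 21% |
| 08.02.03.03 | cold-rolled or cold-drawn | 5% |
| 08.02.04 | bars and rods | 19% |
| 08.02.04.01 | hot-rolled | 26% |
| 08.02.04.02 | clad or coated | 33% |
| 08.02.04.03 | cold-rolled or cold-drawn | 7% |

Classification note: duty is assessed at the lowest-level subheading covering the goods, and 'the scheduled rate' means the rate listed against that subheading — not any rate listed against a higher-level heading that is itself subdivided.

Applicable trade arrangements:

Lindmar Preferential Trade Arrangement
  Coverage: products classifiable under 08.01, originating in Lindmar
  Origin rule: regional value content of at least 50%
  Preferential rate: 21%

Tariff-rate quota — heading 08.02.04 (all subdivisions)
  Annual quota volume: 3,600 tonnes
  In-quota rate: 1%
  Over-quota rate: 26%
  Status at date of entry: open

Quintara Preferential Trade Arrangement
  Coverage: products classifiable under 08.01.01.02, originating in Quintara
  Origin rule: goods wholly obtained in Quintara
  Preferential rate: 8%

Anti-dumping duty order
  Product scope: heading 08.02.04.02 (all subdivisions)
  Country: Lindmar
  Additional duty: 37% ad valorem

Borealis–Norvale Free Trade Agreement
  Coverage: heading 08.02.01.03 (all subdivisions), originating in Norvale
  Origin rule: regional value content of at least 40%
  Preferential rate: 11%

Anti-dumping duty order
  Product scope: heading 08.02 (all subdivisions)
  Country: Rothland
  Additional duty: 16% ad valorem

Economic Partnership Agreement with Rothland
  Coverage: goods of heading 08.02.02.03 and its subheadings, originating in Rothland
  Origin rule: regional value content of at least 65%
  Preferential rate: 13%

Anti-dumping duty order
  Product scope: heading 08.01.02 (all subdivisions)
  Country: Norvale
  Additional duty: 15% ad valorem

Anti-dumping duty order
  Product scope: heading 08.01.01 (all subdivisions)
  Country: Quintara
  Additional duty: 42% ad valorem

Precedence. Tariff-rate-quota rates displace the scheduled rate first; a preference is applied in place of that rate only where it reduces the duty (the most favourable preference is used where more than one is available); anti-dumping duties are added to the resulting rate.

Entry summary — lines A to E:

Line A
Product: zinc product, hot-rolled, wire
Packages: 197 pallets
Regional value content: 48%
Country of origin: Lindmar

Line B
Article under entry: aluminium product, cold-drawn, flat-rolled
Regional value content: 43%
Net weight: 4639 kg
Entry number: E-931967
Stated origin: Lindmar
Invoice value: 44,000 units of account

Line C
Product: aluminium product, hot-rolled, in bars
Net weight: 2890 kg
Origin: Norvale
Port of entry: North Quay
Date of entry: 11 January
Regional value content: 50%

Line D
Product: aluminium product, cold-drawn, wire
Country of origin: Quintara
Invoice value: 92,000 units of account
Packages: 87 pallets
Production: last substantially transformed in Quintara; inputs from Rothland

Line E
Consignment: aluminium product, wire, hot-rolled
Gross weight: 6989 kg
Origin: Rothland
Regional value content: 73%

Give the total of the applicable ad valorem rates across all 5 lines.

114%

Line A: zinc → 08.02; wire → 08.02.03; hot-rolled → 08.02.03.02. Scheduled 21%. Lindmar agreement on 08.01: 08.02.03.02 not covered. → 21%.
Line B: aluminium → 08.01; flat-rolled → 08.01.04; cold-drawn → 08.01.04.03. Scheduled 5%. Lindmar agreement on 08.01: RVC < 50%. → 5%.
Line C: aluminium → 08.01; in bars → 08.01.01; hot-rolled → 08.01.01.01. Scheduled 13%. Norvale agreement on 08.02.01.03: 08.01.01.01 not covered. → 13%.
Line D: aluminium → 08.01; wire → 08.01.02; cold-drawn → 08.01.02.02. Scheduled 38%. Quintara agreement on 08.01.01.02: 08.01.02.02 not covered. → 38%.
Line E: aluminium → 08.01; wire → 08.01.02; hot-rolled → 08.01.02.01. Scheduled 37%. Rothland agreement on 08.02.02.03: 08.01.02.01 not covered. → 37%.
Sum: 21% + 5% + 13% + 38% + 37% = 114%.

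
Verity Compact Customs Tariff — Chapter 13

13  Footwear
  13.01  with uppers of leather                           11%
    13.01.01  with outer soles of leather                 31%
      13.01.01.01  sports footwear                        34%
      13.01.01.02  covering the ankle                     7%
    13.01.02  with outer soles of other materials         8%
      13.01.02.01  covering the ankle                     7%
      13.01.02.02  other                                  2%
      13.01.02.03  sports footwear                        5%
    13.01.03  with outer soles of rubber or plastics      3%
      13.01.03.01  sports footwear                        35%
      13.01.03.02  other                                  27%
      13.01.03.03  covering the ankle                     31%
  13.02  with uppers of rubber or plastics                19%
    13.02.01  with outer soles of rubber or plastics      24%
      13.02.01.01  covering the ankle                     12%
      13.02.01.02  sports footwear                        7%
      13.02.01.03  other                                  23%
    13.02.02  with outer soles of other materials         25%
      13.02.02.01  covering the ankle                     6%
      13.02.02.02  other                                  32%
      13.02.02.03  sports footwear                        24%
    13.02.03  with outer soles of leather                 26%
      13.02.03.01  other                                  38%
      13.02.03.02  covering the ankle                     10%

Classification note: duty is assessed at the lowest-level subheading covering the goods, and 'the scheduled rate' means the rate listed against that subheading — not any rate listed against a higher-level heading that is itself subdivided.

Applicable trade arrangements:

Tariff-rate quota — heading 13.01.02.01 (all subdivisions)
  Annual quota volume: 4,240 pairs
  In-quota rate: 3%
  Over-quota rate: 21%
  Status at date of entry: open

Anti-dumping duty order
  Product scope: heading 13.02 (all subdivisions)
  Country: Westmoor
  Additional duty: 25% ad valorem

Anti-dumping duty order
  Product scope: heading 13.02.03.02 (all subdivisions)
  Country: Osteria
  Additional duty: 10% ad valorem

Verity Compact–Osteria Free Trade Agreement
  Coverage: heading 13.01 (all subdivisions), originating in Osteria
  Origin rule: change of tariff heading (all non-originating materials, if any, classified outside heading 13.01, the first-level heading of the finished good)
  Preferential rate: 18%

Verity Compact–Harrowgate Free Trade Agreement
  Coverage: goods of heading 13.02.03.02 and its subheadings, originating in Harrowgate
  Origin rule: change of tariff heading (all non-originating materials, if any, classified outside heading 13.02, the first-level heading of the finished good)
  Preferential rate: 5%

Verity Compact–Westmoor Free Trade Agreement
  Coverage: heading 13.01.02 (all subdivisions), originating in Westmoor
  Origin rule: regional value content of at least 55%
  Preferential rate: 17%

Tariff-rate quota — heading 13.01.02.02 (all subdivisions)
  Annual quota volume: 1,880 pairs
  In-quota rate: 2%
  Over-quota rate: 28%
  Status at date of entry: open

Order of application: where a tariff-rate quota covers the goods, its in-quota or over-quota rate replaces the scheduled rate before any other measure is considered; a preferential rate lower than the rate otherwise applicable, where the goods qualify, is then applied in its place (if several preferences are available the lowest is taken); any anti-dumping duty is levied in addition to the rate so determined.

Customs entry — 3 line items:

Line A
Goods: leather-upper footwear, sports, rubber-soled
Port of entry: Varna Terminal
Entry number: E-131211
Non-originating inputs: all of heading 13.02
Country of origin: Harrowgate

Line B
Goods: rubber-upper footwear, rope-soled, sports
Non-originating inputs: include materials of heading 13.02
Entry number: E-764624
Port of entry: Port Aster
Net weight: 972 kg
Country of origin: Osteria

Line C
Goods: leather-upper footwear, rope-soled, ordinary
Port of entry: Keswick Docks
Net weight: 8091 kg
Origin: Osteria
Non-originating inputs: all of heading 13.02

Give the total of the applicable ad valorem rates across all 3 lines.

Line A: leather-upper → 13.01; rubber-soled → 13.01.03; sports → 13.01.03.01. Scheduled 35%. Harrowgate agreement on 13.02.03.02: 13.01.03.01 not covered. → 35%.
Line B: rubber-upper → 13.02; rope-soled → 13.02.02; sports → 13.02.02.03. Scheduled 24%. Osteria agreement on 13.01: 13.02.02.03 not covered. → 24%.
Line C: leather-upper → 13.01; rope-soled → 13.01.02; ordinary → 13.01.02.02. Scheduled 2%. quota on 13.01.02.02 open → in-quota 2%; Osteria agreement on 13.01: CTH met → 18% available; preference 18% not lower than 2% → no reduction. → 2%.
Sum: 35% + 24% + 2% = 61%.

61%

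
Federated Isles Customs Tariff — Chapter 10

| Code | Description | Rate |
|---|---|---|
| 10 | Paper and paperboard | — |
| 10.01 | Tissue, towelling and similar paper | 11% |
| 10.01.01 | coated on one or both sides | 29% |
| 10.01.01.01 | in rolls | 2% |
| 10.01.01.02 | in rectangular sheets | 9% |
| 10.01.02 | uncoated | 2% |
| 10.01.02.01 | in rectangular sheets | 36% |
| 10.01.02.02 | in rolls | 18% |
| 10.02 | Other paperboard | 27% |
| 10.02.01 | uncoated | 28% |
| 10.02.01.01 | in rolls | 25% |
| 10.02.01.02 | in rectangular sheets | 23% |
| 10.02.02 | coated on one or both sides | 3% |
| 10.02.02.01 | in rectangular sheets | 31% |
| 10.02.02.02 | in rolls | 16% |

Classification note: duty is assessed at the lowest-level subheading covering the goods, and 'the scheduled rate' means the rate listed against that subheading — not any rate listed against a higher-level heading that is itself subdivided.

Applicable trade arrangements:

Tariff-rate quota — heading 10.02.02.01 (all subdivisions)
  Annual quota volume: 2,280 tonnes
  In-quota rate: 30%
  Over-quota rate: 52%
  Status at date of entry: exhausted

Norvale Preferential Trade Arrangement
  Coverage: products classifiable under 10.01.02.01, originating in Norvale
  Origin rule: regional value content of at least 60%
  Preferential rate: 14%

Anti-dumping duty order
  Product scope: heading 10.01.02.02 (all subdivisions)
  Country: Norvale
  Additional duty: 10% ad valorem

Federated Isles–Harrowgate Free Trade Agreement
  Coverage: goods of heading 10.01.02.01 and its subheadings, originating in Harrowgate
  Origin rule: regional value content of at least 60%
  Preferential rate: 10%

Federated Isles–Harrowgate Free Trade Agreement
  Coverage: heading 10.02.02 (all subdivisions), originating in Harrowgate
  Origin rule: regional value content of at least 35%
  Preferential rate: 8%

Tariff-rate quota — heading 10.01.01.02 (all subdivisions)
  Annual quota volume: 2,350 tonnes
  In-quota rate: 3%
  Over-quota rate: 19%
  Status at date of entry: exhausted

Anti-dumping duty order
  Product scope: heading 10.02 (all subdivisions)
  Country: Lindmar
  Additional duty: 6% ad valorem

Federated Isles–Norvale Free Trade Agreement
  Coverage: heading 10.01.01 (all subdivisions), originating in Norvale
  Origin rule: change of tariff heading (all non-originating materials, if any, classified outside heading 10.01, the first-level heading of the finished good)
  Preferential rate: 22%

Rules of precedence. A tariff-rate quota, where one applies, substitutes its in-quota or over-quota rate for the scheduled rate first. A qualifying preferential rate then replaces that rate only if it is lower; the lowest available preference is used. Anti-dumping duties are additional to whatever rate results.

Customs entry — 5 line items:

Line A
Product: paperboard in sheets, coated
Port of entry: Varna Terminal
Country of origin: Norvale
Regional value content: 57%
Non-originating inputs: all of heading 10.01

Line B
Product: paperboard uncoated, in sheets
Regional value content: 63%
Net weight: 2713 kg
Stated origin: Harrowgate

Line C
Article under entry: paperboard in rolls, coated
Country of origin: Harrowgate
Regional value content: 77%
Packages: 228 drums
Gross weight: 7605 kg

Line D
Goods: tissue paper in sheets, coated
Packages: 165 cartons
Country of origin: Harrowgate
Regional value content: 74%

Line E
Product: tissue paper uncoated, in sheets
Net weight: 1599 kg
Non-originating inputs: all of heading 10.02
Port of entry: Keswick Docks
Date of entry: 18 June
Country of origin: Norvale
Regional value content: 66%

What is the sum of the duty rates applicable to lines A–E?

Line A: paperboard → 10.02; coated → 10.02.02; in sheets → 10.02.02.01. Scheduled 31%. quota on 10.02.02.01 exhausted → over-quota 52%; Norvale agreement on 10.01.02.01: 10.02.02.01 not covered; Norvale agreement on 10.01.01: 10.02.02.01 not covered. → 52%.
Line B: paperboard → 10.02; uncoated → 10.02.01; in sheets → 10.02.01.02. Scheduled 23%. Harrowgate agreement on 10.01.02.01: 10.02.01.02 not covered; Harrowgate agreement on 10.02.02: 10.02.01.02 not covered. → 23%.
Line C: paperboard → 10.02; coated → 10.02.02; in rolls → 10.02.02.02. Scheduled 16%. Harrowgate agreement on 10.01.02.01: 10.02.02.02 not covered; Harrowgate agreement on 10.02.02: RVC ≥ 35% → 8% available; preferential 8%. → 8%.
Line D: tissue paper → 10.01; coated → 10.01.01; in sheets → 10.01.01.02. Scheduled 9%. quota on 10.01.01.02 exhausted → over-quota 19%; Harrowgate agreement on 10.01.02.01: 10.01.01.02 not covered; Harrowgate agreement on 10.02.02: 10.01.01.02 not covered. → 19%.
Line E: tissue paper → 10.01; uncoated → 10.01.02; in sheets → 10.01.02.01. Scheduled 36%. Norvale agreement on 10.01.02.01: RVC ≥ 60% → 14% available; Norvale agreement on 10.01.01: 10.01.02.01 not covered; preferential 14%. → 14%.
Sum: 52% + 23% + 8% + 19% + 14% = 116%.

116%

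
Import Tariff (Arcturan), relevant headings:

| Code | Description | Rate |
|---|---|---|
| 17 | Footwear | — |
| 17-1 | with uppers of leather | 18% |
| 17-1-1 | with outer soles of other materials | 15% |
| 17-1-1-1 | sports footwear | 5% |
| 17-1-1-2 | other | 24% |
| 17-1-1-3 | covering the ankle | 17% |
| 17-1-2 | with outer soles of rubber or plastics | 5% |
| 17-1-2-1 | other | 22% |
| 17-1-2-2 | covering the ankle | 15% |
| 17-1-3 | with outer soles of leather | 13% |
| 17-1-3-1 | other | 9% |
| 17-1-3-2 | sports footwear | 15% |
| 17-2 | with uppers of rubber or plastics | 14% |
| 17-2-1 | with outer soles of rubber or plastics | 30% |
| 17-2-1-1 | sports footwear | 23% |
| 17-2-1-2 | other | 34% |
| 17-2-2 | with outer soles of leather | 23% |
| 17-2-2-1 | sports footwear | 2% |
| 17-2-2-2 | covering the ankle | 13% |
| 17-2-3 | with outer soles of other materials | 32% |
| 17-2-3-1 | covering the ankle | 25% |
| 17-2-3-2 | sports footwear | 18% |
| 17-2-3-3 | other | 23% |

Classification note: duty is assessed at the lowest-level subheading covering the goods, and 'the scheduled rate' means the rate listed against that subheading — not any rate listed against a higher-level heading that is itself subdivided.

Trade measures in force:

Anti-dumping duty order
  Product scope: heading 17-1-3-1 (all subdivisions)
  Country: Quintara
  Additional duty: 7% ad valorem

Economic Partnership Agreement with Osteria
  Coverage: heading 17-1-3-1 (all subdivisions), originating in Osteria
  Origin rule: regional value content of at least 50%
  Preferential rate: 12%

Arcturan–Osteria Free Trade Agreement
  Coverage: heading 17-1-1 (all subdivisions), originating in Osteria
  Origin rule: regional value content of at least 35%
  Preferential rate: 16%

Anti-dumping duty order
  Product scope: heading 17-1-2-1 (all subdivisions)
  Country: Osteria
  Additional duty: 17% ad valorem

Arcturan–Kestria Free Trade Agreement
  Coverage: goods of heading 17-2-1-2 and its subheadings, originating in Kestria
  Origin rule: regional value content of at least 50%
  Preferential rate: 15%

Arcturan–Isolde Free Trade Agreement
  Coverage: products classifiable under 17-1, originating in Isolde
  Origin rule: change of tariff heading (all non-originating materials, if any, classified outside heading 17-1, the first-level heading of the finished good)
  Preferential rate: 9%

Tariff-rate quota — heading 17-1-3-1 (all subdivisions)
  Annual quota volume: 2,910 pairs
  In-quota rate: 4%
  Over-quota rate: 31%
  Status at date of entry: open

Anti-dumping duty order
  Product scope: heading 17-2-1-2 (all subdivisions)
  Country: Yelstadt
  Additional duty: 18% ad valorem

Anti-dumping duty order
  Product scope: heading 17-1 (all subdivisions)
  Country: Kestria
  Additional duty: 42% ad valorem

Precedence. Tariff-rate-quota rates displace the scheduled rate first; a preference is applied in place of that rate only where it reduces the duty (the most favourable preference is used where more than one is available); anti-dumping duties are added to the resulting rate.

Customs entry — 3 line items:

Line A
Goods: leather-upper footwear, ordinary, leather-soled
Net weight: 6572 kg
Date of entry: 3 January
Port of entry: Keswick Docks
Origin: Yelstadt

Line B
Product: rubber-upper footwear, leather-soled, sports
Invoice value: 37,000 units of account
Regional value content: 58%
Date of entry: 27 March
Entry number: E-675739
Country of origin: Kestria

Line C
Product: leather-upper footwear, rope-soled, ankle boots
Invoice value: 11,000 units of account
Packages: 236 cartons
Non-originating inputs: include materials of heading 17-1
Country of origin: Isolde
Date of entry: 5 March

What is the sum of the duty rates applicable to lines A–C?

23%

Line A: leather-upper → 17-1; leather-soled → 17-1-3; ordinary → 17-1-3-1. Scheduled 9%. quota on 17-1-3-1 open → in-quota 4%. → 4%.
Line B: rubber-upper → 17-2; leather-soled → 17-2-2; sports → 17-2-2-1. Scheduled 2%. Kestria agreement on 17-2-1-2: 17-2-2-1 not covered. → 2%.
Line C: leather-upper → 17-1; rope-soled → 17-1-1; ankle boots → 17-1-1-3. Scheduled 17%. Isolde agreement on 17-1: CTH not met. → 17%.
Sum: 4% + 2% + 17% = 23%.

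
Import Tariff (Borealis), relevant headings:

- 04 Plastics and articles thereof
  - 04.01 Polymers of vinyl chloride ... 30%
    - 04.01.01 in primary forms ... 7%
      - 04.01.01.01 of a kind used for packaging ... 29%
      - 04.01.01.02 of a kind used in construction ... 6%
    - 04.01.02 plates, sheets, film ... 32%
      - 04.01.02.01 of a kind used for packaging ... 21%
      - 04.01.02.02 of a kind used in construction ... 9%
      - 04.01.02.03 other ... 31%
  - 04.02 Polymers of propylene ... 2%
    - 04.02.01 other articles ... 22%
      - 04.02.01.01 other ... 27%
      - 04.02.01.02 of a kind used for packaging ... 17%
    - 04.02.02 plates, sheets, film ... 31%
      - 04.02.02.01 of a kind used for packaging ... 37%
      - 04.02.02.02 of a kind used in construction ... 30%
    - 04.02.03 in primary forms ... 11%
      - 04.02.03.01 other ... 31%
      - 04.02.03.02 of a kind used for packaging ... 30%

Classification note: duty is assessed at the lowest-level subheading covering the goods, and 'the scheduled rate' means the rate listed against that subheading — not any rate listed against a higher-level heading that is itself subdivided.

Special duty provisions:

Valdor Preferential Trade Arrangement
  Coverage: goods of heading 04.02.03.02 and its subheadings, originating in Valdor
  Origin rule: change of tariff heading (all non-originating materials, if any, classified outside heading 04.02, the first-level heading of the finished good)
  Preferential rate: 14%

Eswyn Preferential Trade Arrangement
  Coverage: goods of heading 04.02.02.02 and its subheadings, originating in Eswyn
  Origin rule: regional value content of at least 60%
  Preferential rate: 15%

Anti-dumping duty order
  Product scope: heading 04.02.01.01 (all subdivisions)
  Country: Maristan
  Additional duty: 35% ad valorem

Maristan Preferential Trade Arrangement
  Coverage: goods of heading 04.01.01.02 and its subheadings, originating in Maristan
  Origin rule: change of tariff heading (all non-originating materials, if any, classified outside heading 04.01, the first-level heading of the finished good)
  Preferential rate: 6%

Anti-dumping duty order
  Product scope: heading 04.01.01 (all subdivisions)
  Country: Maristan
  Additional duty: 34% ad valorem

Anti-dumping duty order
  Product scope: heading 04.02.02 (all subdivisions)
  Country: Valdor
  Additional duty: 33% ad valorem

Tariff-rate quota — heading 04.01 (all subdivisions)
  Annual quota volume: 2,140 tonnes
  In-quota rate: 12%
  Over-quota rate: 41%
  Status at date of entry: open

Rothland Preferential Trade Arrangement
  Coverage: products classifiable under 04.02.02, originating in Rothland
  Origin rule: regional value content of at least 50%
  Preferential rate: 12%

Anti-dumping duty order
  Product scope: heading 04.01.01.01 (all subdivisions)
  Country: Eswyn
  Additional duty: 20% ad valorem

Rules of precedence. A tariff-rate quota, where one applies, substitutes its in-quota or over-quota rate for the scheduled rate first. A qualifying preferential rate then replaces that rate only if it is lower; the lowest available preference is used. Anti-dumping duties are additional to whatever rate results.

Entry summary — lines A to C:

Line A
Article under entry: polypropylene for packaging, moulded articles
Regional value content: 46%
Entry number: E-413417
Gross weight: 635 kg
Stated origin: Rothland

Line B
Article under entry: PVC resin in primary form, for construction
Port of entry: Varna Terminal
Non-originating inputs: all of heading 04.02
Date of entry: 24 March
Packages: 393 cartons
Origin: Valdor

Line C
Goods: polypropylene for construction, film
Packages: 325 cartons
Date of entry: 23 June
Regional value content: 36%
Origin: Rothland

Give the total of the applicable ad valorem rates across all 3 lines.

59%

Line A: polypropylene → 04.02; moulded articles → 04.02.01; for packaging → 04.02.01.02. Scheduled 17%. Rothland agreement on 04.02.02: 04.02.01.02 not covered. → 17%.
Line B: PVC → 04.01; resin in primary form → 04.01.01; for construction → 04.01.01.02. Scheduled 6%. quota on 04.01 open → in-quota 12%; Valdor agreement on 04.02.03.02: 04.01.01.02 not covered. → 12%.
Line C: polypropylene → 04.02; film → 04.02.02; for construction → 04.02.02.02. Scheduled 30%. Rothland agreement on 04.02.02: RVC < 50%. → 30%.
Sum: 17% + 12% + 30% = 59%.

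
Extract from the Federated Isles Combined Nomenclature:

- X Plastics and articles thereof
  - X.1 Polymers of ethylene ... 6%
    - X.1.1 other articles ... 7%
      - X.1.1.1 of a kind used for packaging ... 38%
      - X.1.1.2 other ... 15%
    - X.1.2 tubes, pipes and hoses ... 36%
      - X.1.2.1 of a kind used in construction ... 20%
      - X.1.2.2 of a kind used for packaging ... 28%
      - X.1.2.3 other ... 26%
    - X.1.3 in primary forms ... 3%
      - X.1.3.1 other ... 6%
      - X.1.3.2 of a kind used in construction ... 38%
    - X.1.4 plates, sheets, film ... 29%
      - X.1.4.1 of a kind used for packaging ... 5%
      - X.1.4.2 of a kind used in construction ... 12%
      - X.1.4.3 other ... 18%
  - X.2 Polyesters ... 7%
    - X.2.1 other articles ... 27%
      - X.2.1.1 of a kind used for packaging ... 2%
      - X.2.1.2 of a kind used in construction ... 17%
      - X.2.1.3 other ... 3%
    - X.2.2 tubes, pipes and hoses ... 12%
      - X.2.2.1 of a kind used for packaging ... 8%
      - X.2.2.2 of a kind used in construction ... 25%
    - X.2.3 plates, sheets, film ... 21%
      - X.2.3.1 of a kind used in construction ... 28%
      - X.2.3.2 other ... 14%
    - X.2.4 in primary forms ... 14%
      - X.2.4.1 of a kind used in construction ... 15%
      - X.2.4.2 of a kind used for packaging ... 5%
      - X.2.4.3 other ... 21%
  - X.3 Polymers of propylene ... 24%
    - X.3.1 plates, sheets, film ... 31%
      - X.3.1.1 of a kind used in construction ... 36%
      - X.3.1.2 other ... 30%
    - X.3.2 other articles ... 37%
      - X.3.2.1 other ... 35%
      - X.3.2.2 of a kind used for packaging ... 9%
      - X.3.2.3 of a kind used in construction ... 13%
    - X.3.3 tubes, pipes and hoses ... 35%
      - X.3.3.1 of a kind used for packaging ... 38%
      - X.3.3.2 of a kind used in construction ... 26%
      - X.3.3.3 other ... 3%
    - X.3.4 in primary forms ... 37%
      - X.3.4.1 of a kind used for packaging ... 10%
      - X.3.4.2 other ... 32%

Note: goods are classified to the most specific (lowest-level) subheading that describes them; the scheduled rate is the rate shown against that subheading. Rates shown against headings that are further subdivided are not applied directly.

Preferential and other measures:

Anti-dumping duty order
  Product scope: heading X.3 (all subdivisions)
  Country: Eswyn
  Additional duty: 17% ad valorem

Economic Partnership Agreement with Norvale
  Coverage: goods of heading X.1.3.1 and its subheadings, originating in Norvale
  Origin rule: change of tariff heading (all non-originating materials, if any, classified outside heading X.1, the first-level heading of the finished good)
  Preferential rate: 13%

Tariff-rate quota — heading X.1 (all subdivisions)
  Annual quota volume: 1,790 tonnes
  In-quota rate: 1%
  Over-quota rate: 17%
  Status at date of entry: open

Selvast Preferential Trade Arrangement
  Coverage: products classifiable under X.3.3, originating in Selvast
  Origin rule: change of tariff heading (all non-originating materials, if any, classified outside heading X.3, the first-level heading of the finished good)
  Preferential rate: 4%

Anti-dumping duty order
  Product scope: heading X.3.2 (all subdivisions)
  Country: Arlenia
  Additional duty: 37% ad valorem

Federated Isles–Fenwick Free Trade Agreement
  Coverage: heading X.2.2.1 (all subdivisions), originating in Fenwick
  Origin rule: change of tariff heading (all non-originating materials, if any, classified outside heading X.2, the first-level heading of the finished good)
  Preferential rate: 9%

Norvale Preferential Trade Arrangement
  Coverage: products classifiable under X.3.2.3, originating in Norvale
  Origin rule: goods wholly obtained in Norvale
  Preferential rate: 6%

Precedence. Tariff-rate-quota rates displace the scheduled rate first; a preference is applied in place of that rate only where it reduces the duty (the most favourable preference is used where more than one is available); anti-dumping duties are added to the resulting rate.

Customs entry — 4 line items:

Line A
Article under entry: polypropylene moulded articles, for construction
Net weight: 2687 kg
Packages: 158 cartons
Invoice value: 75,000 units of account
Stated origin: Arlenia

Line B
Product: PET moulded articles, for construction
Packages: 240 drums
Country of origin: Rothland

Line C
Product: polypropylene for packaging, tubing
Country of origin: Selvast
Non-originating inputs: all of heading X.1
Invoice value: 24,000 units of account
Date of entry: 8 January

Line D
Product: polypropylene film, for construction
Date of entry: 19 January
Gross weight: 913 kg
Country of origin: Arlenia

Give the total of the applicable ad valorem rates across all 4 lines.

Line A: polypropylene → X.3; moulded articles → X.3.2; for construction → X.3.2.3. Scheduled 13%. anti-dumping (Arlenia, X.3.2): +37%; total 13% + 37% = 50%. → 50%.
Line B: PET → X.2; moulded articles → X.2.1; for construction → X.2.1.2. Scheduled 17%. No special measure applies. → 17%.
Line C: polypropylene → X.3; tubing → X.3.3; for packaging → X.3.3.1. Scheduled 38%. Selvast agreement on X.3.3: CTH met → 4% available; preferential 4%. → 4%.
Line D: polypropylene → X.3; film → X.3.1; for construction → X.3.1.1. Scheduled 36%. No special measure applies. → 36%.
Sum: 50% + 17% + 4% + 36% = 107%.

107%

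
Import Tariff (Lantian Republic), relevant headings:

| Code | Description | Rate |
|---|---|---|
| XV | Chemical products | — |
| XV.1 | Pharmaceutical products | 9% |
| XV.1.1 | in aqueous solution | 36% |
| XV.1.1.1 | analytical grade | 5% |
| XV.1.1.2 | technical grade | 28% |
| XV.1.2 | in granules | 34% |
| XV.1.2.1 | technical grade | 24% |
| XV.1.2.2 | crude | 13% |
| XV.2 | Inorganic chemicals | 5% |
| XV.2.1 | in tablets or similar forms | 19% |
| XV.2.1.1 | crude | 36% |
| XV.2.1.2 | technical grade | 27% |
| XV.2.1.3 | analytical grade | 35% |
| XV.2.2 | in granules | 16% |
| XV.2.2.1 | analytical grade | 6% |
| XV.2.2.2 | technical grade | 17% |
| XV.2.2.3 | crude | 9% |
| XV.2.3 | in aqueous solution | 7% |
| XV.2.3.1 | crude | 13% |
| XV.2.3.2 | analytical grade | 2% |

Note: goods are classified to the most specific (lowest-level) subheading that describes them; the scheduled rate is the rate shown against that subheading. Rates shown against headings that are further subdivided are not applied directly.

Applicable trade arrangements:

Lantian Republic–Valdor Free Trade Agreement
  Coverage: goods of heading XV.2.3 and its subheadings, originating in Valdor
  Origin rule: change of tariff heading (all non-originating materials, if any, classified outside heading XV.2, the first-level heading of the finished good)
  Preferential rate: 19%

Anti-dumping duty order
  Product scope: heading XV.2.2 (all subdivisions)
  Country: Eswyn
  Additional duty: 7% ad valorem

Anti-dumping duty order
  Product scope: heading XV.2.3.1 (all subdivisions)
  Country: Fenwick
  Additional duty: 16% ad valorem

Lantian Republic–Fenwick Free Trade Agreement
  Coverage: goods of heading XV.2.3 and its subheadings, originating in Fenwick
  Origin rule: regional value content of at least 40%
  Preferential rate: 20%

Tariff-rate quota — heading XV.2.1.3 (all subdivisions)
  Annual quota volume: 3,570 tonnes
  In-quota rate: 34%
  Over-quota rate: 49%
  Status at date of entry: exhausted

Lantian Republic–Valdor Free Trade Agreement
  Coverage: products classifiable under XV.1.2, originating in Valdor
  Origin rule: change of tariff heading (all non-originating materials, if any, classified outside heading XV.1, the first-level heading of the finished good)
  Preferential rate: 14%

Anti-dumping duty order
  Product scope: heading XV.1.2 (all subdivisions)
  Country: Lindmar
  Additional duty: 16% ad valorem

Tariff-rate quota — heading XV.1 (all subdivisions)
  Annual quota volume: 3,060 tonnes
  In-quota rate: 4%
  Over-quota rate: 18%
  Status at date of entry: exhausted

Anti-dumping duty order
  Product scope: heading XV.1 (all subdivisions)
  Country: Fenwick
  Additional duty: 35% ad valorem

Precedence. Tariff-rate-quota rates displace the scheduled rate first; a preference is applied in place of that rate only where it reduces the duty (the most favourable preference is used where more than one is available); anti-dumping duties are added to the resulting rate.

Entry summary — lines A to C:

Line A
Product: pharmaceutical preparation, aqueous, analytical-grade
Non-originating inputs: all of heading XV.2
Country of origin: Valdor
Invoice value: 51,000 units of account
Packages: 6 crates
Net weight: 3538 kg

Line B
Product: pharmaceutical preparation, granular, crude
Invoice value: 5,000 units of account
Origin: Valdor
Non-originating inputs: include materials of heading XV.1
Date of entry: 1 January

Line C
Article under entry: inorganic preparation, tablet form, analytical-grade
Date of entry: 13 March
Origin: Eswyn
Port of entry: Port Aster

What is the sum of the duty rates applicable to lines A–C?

85%

Line A: pharmaceutical → XV.1; aqueous → XV.1.1; analytical-grade → XV.1.1.1. Scheduled 5%. quota on XV.1 exhausted → over-quota 18%; Valdor agreement on XV.2.3: XV.1.1.1 not covered; Valdor agreement on XV.1.2: XV.1.1.1 not covered. → 18%.
Line B: pharmaceutical → XV.1; granular → XV.1.2; crude → XV.1.2.2. Scheduled 13%. quota on XV.1 exhausted → over-quota 18%; Valdor agreement on XV.2.3: XV.1.2.2 not covered; Valdor agreement on XV.1.2: CTH not met. → 18%.
Line C: inorganic → XV.2; tablet form → XV.2.1; analytical-grade → XV.2.1.3. Scheduled 35%. quota on XV.2.1.3 exhausted → over-quota 49%. → 49%.
Sum: 18% + 18% + 49% = 85%.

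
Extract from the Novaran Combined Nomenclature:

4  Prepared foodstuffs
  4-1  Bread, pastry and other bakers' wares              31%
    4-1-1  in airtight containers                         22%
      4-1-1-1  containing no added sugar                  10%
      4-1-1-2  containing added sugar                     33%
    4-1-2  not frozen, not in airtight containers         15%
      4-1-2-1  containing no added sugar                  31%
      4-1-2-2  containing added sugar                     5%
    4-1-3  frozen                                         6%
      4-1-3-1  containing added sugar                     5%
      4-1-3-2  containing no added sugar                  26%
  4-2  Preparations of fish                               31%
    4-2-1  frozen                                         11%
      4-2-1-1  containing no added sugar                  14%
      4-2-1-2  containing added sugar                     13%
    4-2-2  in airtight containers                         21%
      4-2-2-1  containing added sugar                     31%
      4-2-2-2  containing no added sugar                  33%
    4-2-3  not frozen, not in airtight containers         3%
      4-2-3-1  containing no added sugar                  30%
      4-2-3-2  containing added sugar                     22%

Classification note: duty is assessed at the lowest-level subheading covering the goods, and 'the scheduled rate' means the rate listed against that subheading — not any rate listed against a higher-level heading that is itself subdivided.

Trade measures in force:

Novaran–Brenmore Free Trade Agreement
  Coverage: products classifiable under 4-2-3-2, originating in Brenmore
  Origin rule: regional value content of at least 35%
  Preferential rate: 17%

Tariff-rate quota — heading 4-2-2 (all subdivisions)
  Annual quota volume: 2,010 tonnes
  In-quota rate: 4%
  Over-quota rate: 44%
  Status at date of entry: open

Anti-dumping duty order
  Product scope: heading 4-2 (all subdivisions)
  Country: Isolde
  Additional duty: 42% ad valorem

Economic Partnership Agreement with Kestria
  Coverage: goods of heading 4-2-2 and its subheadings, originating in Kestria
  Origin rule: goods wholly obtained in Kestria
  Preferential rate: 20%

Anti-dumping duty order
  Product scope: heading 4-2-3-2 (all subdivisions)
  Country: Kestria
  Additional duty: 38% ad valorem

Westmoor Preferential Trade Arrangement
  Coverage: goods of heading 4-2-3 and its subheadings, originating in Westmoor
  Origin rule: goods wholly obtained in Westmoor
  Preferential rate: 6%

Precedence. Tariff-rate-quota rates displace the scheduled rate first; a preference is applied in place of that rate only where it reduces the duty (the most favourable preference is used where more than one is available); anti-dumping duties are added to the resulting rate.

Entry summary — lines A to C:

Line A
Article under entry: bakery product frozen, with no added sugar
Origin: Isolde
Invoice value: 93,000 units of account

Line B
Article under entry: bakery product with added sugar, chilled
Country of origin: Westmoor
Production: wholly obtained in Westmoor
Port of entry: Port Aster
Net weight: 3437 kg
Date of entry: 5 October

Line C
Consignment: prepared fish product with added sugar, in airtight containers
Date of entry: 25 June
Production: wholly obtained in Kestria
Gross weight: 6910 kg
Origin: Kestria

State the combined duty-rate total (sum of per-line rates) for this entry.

Line A: bakery product → 4-1; frozen → 4-1-3; with no added sugar → 4-1-3-2. Scheduled 26%. No special measure applies. → 26%.
Line B: bakery product → 4-1; chilled → 4-1-2; with added sugar → 4-1-2-2. Scheduled 5%. Westmoor agreement on 4-2-3: 4-1-2-2 not covered. → 5%.
Line C: prepared fish product → 4-2; in airtight containers → 4-2-2; with added sugar → 4-2-2-1. Scheduled 31%. quota on 4-2-2 open → in-quota 4%; Kestria agreement on 4-2-2: wholly obtained → 20% available; preference 20% not lower than 4% → no reduction. → 4%.
Sum: 26% + 5% + 4% = 35%.

35%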